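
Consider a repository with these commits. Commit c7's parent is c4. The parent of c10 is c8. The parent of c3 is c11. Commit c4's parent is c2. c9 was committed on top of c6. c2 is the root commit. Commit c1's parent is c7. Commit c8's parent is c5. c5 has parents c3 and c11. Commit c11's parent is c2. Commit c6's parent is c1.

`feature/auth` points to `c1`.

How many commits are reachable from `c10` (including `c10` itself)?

Walking parent pointers from c10: reachable set = {c10, c11, c2, c3, c5, c8}.
That is 6 commits.

6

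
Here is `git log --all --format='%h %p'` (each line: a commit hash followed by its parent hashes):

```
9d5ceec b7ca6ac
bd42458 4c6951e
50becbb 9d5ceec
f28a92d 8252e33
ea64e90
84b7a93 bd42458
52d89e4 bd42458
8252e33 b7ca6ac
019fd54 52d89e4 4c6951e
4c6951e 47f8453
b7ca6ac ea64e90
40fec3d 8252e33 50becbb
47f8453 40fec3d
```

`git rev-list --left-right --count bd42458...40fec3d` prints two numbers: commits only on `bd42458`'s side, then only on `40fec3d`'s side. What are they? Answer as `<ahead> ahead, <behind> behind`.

Reachable from bd42458: {40fec3d, 47f8453, 4c6951e, 50becbb, 8252e33, 9d5ceec, b7ca6ac, bd42458, ea64e90}.
Reachable from 40fec3d: {40fec3d, 50becbb, 8252e33, 9d5ceec, b7ca6ac, ea64e90}.
Only in bd42458's history (ahead): {47f8453, 4c6951e, bd42458} — 3.
Only in 40fec3d's history (behind): {} — 0.

3 ahead, 0 behind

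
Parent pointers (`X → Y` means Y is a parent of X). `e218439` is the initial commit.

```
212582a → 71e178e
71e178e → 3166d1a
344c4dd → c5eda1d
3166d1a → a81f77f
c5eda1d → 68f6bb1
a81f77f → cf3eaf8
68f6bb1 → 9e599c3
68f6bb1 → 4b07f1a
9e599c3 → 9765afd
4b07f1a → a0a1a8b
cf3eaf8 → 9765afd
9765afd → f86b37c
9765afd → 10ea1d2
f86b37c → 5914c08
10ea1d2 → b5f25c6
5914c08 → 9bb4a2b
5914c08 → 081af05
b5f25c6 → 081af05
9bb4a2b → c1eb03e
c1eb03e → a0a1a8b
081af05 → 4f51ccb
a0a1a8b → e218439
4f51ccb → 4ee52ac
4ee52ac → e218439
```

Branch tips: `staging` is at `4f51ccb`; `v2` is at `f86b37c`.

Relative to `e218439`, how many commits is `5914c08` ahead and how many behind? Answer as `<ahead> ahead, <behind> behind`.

7 ahead, 0 behind

Reachable from 5914c08: {081af05, 4ee52ac, 4f51ccb, 5914c08, 9bb4a2b, a0a1a8b, c1eb03e, e218439}.
Reachable from e218439: {e218439}.
Only in 5914c08's history (ahead): {081af05, 4ee52ac, 4f51ccb, 5914c08, 9bb4a2b, a0a1a8b, c1eb03e} — 7.
Only in e218439's history (behind): {} — 0.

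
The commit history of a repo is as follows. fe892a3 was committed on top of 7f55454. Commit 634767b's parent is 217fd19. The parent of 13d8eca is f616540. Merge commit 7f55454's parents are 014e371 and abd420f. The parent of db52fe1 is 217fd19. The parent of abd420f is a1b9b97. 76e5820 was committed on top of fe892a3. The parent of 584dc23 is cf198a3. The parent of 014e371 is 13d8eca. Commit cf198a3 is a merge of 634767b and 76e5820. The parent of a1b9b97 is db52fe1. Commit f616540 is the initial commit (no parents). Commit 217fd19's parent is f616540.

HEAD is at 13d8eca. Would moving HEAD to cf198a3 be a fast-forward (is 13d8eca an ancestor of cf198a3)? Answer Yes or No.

A fast-forward from 13d8eca to cf198a3 is possible iff 13d8eca is an ancestor of cf198a3.
Ancestors of cf198a3: {014e371, 13d8eca, 217fd19, 634767b, 76e5820, 7f55454, a1b9b97, abd420f, cf198a3, db52fe1, f616540, fe892a3}.
13d8eca is among them, so fast-forward is possible.

Yes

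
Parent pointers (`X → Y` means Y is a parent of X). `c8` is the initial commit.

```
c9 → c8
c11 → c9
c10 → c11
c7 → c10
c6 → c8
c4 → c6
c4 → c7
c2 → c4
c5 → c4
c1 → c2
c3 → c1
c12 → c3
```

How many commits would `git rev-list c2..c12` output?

Reachable from c12: {c1, c10, c11, c12, c2, c3, c4, c6, c7, c8, c9}.
Reachable from c2: {c10, c11, c2, c4, c6, c7, c8, c9}.
In c12's history but not c2's: {c1, c12, c3} — 3 commits.

3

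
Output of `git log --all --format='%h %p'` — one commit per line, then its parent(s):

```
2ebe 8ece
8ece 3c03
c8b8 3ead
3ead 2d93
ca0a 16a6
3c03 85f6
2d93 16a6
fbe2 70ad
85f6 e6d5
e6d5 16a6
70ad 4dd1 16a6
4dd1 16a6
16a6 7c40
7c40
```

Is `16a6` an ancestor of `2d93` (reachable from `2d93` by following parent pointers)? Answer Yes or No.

Ancestors of 2d93 (commits reachable by following parents): {16a6, 2d93, 7c40}.
16a6 is in that set, so it is an ancestor of 2d93.

Yes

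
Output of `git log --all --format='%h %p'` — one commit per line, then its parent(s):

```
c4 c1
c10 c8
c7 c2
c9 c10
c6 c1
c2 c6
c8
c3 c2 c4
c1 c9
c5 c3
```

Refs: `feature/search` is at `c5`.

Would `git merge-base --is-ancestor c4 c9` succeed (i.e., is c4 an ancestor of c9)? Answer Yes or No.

No

Ancestors of c9: {c10, c8, c9}.
c4 is not in that set, so it is not an ancestor of c9.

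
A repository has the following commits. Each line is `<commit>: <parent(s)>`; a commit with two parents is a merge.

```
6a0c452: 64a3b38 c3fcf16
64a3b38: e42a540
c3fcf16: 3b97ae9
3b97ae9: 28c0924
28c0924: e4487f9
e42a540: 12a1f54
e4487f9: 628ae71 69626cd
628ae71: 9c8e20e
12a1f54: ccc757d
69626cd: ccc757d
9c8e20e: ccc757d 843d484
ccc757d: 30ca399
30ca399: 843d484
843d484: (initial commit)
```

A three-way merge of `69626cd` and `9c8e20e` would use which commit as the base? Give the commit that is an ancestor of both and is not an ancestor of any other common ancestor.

Ancestors of 69626cd: {30ca399, 69626cd, 843d484, ccc757d}.
Ancestors of 9c8e20e: {30ca399, 843d484, 9c8e20e, ccc757d}.
Common ancestors: {30ca399, 843d484, ccc757d}.
Among these, ccc757d is not an ancestor of any other common ancestor — it is the merge base.

ccc757d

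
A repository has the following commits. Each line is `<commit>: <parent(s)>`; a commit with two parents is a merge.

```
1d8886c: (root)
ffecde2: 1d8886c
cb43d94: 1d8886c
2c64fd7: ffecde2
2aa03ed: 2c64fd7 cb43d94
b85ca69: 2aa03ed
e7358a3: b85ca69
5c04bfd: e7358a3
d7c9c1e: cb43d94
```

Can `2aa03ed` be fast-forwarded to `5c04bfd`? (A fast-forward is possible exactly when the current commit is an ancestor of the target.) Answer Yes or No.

A fast-forward from 2aa03ed to 5c04bfd is possible iff 2aa03ed is an ancestor of 5c04bfd.
Ancestors of 5c04bfd: {1d8886c, 2aa03ed, 2c64fd7, 5c04bfd, b85ca69, cb43d94, e7358a3, ffecde2}.
2aa03ed is among them, so fast-forward is possible.

Yes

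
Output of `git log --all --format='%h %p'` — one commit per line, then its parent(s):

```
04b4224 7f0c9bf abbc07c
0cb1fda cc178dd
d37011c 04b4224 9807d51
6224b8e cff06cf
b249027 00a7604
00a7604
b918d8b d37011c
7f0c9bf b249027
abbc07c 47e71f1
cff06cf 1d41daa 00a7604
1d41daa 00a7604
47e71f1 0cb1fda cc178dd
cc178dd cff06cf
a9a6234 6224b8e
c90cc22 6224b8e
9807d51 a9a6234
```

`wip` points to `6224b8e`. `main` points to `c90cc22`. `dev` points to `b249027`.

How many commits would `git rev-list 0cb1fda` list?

5

Walking parent pointers from 0cb1fda: reachable set = {00a7604, 0cb1fda, 1d41daa, cc178dd, cff06cf}.
That is 5 commits.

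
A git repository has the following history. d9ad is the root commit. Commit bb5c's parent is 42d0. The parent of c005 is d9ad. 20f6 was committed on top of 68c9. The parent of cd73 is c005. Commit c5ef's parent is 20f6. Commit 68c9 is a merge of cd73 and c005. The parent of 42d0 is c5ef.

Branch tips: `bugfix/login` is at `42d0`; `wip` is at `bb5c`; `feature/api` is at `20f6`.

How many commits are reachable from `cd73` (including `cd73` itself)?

Walking parent pointers from cd73: reachable set = {c005, cd73, d9ad}.
That is 3 commits.

3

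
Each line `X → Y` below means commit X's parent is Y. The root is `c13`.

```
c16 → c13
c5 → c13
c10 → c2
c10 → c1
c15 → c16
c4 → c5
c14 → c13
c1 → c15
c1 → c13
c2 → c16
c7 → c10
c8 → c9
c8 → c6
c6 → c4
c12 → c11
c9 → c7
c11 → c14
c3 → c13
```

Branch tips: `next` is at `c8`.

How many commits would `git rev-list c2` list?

Walking parent pointers from c2: reachable set = {c13, c16, c2}.
That is 3 commits.

3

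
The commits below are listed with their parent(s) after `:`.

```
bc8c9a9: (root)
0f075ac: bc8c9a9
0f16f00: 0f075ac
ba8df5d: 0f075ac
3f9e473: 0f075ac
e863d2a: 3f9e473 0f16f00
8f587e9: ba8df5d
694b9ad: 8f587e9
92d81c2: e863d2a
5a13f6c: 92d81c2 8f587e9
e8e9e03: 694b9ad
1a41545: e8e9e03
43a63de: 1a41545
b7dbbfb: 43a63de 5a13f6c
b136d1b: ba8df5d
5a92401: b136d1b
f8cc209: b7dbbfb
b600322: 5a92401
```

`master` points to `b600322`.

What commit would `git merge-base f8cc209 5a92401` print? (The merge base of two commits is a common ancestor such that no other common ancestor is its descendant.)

Ancestors of f8cc209: {0f075ac, 0f16f00, 1a41545, 3f9e473, 43a63de, 5a13f6c, 694b9ad, 8f587e9, 92d81c2, b7dbbfb, ba8df5d, bc8c9a9, e863d2a, e8e9e03, f8cc209}.
Ancestors of 5a92401: {0f075ac, 5a92401, b136d1b, ba8df5d, bc8c9a9}.
Common ancestors: {0f075ac, ba8df5d, bc8c9a9}.
Among these, ba8df5d is not an ancestor of any other common ancestor — it is the merge base.

ba8df5d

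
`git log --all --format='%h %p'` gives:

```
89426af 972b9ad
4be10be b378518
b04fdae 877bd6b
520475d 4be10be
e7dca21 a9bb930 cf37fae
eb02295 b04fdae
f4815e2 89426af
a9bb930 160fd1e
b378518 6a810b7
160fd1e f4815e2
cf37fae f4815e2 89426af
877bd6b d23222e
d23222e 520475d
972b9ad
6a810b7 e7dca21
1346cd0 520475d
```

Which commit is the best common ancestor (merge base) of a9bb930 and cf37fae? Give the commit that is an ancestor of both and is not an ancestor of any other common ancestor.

f4815e2

Ancestors of a9bb930: {160fd1e, 89426af, 972b9ad, a9bb930, f4815e2}.
Ancestors of cf37fae: {89426af, 972b9ad, cf37fae, f4815e2}.
Common ancestors: {89426af, 972b9ad, f4815e2}.
Among these, f4815e2 is not an ancestor of any other common ancestor — it is the merge base.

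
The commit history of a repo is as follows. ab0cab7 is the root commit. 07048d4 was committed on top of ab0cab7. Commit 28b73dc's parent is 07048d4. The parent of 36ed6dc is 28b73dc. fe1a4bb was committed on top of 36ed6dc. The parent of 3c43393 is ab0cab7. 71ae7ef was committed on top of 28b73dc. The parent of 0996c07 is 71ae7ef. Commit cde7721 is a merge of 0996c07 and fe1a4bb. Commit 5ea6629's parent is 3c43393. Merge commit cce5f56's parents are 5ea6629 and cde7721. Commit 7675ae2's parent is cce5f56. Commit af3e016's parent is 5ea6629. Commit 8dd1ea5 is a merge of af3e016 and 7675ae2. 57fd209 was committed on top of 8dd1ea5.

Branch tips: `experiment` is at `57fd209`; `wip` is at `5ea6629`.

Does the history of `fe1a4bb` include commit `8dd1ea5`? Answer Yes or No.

No

Ancestors of fe1a4bb: {07048d4, 28b73dc, 36ed6dc, ab0cab7, fe1a4bb}.
8dd1ea5 is not in that set, so it is not an ancestor of fe1a4bb.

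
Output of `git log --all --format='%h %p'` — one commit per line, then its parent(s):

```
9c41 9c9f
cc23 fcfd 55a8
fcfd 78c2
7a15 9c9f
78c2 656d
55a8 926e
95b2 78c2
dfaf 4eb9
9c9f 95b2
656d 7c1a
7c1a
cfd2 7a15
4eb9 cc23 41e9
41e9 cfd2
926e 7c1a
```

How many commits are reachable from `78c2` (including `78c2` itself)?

3

Walking parent pointers from 78c2: reachable set = {656d, 78c2, 7c1a}.
That is 3 commits.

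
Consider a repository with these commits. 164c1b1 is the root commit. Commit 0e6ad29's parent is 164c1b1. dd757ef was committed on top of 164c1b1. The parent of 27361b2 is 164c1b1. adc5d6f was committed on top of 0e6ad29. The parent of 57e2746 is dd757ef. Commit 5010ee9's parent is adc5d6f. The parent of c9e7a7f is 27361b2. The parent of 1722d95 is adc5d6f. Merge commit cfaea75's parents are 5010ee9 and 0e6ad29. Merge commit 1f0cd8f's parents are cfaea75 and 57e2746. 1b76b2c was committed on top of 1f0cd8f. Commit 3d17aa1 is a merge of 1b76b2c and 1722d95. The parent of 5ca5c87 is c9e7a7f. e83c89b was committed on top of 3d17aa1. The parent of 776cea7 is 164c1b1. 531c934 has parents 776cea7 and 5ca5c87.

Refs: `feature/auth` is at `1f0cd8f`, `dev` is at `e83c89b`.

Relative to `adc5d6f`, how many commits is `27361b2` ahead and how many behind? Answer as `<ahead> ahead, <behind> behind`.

Reachable from 27361b2: {164c1b1, 27361b2}.
Reachable from adc5d6f: {0e6ad29, 164c1b1, adc5d6f}.
Only in 27361b2's history (ahead): {27361b2} — 1.
Only in adc5d6f's history (behind): {0e6ad29, adc5d6f} — 2.

1 ahead, 2 behind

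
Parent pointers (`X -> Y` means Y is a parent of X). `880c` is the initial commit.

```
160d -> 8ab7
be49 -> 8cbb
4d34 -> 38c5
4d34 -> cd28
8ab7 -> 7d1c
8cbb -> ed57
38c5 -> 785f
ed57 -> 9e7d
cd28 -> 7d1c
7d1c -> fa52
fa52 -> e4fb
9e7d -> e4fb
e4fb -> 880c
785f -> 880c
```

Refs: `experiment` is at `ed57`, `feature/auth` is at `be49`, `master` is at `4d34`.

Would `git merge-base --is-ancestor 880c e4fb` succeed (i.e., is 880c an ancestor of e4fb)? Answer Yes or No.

Ancestors of e4fb (commits reachable by following parents): {880c, e4fb}.
880c is in that set, so it is an ancestor of e4fb.

Yes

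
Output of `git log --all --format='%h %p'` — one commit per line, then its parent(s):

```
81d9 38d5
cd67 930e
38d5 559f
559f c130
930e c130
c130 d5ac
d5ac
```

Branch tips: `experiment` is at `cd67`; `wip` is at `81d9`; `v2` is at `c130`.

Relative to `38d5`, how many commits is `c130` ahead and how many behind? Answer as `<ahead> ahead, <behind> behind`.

Reachable from c130: {c130, d5ac}.
Reachable from 38d5: {38d5, 559f, c130, d5ac}.
Only in c130's history (ahead): {} — 0.
Only in 38d5's history (behind): {38d5, 559f} — 2.

0 ahead, 2 behind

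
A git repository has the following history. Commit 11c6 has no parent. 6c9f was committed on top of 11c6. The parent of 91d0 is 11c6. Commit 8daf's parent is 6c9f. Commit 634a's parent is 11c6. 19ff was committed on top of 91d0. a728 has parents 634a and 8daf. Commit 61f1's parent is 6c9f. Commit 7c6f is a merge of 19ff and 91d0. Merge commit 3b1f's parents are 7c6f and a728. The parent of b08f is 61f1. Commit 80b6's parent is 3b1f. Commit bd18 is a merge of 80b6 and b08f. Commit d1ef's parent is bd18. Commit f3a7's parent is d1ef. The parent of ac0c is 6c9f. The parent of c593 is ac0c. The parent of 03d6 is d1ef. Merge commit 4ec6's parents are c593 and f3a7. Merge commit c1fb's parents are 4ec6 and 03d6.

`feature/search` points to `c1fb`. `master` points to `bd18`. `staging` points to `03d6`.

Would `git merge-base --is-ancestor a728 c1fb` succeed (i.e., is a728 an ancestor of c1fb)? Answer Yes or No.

Ancestors of c1fb (commits reachable by following parents): {03d6, 11c6, 19ff, 3b1f, 4ec6, 61f1, 634a, 6c9f, 7c6f, 80b6, 8daf, 91d0, a728, ac0c, b08f, bd18, c1fb, c593, d1ef, f3a7}.
a728 is in that set, so it is an ancestor of c1fb.

Yes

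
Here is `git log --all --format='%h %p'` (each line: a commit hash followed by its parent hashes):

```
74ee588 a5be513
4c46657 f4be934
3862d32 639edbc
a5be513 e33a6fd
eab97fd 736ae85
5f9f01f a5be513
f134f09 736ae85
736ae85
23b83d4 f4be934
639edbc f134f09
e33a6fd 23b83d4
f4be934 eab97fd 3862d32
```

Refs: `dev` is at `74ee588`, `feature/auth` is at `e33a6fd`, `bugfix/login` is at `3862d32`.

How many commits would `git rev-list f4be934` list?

Walking parent pointers from f4be934: reachable set = {3862d32, 639edbc, 736ae85, eab97fd, f134f09, f4be934}.
That is 6 commits.

6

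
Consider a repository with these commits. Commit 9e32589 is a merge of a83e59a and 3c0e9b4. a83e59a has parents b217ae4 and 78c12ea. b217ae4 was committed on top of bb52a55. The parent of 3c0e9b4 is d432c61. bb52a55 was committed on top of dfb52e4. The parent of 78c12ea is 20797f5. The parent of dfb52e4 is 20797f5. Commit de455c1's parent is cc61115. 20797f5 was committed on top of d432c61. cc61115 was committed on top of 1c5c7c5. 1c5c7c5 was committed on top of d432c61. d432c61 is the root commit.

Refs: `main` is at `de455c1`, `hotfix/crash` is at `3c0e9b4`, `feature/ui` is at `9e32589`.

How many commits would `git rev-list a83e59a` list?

Walking parent pointers from a83e59a: reachable set = {20797f5, 78c12ea, a83e59a, b217ae4, bb52a55, d432c61, dfb52e4}.
That is 7 commits.

7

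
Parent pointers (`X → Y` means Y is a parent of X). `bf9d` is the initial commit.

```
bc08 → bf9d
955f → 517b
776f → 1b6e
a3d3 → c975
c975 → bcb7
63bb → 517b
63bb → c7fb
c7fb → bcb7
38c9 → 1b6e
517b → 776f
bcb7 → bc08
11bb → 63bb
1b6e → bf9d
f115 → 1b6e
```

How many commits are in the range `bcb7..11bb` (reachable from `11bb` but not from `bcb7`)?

6

Reachable from 11bb: {11bb, 1b6e, 517b, 63bb, 776f, bc08, bcb7, bf9d, c7fb}.
Reachable from bcb7: {bc08, bcb7, bf9d}.
In 11bb's history but not bcb7's: {11bb, 1b6e, 517b, 63bb, 776f, c7fb} — 6 commits.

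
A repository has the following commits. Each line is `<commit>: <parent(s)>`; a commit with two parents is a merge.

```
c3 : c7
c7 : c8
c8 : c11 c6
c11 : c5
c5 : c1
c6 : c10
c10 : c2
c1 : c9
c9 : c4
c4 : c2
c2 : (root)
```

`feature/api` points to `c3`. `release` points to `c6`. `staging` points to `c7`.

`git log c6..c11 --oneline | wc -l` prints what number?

Reachable from c11: {c1, c11, c2, c4, c5, c9}.
Reachable from c6: {c10, c2, c6}.
In c11's history but not c6's: {c1, c11, c4, c5, c9} — 5 commits.

5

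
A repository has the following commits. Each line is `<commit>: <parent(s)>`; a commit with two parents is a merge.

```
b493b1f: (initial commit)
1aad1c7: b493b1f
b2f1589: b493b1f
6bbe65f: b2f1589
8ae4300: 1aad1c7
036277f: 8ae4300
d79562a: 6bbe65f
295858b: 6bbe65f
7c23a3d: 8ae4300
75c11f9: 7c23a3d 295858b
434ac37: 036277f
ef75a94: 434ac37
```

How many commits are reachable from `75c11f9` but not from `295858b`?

4

Reachable from 75c11f9: {1aad1c7, 295858b, 6bbe65f, 75c11f9, 7c23a3d, 8ae4300, b2f1589, b493b1f}.
Reachable from 295858b: {295858b, 6bbe65f, b2f1589, b493b1f}.
In 75c11f9's history but not 295858b's: {1aad1c7, 75c11f9, 7c23a3d, 8ae4300} — 4 commits.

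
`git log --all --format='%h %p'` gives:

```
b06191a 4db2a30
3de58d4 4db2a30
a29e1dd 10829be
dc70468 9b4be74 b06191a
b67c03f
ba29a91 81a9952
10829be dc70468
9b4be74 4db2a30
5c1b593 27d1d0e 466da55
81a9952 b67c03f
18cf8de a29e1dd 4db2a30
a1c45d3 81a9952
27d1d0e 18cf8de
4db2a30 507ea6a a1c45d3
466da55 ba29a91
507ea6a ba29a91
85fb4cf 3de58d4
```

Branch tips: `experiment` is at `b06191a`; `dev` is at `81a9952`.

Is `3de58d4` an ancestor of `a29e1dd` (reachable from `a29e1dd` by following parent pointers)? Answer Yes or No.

No

Ancestors of a29e1dd: {10829be, 4db2a30, 507ea6a, 81a9952, 9b4be74, a1c45d3, a29e1dd, b06191a, b67c03f, ba29a91, dc70468}.
3de58d4 is not in that set, so it is not an ancestor of a29e1dd.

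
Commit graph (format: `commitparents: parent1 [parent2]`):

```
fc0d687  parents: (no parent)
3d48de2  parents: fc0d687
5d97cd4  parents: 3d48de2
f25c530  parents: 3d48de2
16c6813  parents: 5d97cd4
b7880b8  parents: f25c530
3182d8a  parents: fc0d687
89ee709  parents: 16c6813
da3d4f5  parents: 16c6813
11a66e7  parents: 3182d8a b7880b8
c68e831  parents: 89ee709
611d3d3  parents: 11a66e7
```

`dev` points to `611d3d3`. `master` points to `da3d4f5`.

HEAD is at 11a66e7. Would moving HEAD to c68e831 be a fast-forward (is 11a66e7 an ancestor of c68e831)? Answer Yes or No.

A fast-forward from 11a66e7 to c68e831 is possible iff 11a66e7 is an ancestor of c68e831.
Ancestors of c68e831: {16c6813, 3d48de2, 5d97cd4, 89ee709, c68e831, fc0d687}.
11a66e7 is not among them, so fast-forward is not possible.

No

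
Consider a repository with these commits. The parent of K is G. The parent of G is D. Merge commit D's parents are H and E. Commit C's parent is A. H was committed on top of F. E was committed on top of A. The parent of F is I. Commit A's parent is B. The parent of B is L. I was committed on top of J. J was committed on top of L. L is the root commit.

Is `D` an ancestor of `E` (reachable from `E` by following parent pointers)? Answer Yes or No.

No

Ancestors of E: {A, B, E, L}.
D is not in that set, so it is not an ancestor of E.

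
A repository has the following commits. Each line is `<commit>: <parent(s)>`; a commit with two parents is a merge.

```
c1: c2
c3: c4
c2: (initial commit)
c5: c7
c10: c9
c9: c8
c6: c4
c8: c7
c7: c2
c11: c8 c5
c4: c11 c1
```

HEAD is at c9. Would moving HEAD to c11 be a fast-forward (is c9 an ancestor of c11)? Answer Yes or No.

A fast-forward from c9 to c11 is possible iff c9 is an ancestor of c11.
Ancestors of c11: {c11, c2, c5, c7, c8}.
c9 is not among them, so fast-forward is not possible.

No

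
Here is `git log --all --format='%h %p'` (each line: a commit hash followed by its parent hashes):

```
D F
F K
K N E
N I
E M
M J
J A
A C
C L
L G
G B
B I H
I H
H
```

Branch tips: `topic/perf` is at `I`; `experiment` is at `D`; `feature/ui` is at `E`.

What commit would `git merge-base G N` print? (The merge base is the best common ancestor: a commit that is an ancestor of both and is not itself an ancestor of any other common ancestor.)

I

Ancestors of G: {B, G, H, I}.
Ancestors of N: {H, I, N}.
Common ancestors: {H, I}.
Among these, I is not an ancestor of any other common ancestor — it is the merge base.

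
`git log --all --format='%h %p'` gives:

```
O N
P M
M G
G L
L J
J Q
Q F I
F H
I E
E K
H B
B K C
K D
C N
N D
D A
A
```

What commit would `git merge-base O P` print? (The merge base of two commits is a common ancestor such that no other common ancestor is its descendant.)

Ancestors of O: {A, D, N, O}.
Ancestors of P: {A, B, C, D, E, F, G, H, I, J, K, L, M, N, P, Q}.
Common ancestors: {A, D, N}.
Among these, N is not an ancestor of any other common ancestor — it is the merge base.

N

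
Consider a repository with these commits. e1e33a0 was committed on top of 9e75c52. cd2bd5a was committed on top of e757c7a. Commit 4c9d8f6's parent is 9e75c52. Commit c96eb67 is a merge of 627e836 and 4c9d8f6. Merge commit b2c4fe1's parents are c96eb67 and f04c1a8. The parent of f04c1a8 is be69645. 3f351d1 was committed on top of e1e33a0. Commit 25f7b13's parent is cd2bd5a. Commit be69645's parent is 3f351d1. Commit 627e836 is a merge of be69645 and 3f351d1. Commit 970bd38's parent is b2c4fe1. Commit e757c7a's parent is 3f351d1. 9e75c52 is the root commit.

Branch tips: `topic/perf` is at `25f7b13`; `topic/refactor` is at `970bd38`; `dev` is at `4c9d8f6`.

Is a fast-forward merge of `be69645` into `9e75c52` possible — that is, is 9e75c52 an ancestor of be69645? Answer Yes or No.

A fast-forward from 9e75c52 to be69645 is possible iff 9e75c52 is an ancestor of be69645.
Ancestors of be69645: {3f351d1, 9e75c52, be69645, e1e33a0}.
9e75c52 is among them, so fast-forward is possible.

Yes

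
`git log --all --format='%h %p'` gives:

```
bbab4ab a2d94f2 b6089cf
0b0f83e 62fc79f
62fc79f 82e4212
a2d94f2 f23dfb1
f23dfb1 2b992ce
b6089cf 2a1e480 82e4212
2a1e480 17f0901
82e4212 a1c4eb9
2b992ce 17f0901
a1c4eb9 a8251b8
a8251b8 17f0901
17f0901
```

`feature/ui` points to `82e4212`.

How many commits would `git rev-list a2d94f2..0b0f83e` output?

5

Reachable from 0b0f83e: {0b0f83e, 17f0901, 62fc79f, 82e4212, a1c4eb9, a8251b8}.
Reachable from a2d94f2: {17f0901, 2b992ce, a2d94f2, f23dfb1}.
In 0b0f83e's history but not a2d94f2's: {0b0f83e, 62fc79f, 82e4212, a1c4eb9, a8251b8} — 5 commits.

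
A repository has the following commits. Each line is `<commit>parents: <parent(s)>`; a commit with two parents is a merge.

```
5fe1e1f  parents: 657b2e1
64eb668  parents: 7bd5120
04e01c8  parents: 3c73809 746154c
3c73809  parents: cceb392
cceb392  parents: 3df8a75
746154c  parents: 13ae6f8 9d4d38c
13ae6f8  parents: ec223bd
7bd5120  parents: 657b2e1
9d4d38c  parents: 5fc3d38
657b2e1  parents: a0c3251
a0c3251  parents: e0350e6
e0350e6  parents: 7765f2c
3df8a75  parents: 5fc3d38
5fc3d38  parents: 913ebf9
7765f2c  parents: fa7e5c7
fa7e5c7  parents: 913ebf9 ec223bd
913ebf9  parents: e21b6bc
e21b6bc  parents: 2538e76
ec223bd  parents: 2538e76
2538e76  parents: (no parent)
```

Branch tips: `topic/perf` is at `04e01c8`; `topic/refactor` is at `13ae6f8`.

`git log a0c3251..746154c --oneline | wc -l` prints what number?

Reachable from 746154c: {13ae6f8, 2538e76, 5fc3d38, 746154c, 913ebf9, 9d4d38c, e21b6bc, ec223bd}.
Reachable from a0c3251: {2538e76, 7765f2c, 913ebf9, a0c3251, e0350e6, e21b6bc, ec223bd, fa7e5c7}.
In 746154c's history but not a0c3251's: {13ae6f8, 5fc3d38, 746154c, 9d4d38c} — 4 commits.

4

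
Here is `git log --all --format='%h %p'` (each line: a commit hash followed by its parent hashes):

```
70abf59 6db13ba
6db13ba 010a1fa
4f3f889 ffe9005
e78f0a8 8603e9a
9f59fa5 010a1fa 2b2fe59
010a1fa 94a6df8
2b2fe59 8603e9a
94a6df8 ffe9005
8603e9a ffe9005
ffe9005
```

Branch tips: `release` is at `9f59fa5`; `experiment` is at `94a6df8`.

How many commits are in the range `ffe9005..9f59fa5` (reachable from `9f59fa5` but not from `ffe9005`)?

5

Reachable from 9f59fa5: {010a1fa, 2b2fe59, 8603e9a, 94a6df8, 9f59fa5, ffe9005}.
Reachable from ffe9005: {ffe9005}.
In 9f59fa5's history but not ffe9005's: {010a1fa, 2b2fe59, 8603e9a, 94a6df8, 9f59fa5} — 5 commits.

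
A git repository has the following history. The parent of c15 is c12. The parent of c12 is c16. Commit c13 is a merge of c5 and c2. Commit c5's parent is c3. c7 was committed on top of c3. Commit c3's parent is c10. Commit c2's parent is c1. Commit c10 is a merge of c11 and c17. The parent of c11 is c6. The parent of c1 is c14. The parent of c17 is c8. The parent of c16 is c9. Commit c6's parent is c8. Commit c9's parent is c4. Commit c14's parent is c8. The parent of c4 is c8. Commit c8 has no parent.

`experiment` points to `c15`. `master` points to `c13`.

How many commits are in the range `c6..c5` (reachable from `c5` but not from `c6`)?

Reachable from c5: {c10, c11, c17, c3, c5, c6, c8}.
Reachable from c6: {c6, c8}.
In c5's history but not c6's: {c10, c11, c17, c3, c5} — 5 commits.

5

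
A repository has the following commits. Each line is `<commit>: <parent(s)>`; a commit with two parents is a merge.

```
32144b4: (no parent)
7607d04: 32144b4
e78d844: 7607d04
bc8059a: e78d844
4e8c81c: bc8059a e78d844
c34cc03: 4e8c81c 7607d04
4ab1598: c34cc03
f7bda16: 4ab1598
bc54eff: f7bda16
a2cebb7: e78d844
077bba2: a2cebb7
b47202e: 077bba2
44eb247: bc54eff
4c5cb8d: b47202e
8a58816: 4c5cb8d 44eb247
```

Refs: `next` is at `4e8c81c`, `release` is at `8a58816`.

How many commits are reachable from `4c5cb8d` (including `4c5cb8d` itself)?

Walking parent pointers from 4c5cb8d: reachable set = {077bba2, 32144b4, 4c5cb8d, 7607d04, a2cebb7, b47202e, e78d844}.
That is 7 commits.

7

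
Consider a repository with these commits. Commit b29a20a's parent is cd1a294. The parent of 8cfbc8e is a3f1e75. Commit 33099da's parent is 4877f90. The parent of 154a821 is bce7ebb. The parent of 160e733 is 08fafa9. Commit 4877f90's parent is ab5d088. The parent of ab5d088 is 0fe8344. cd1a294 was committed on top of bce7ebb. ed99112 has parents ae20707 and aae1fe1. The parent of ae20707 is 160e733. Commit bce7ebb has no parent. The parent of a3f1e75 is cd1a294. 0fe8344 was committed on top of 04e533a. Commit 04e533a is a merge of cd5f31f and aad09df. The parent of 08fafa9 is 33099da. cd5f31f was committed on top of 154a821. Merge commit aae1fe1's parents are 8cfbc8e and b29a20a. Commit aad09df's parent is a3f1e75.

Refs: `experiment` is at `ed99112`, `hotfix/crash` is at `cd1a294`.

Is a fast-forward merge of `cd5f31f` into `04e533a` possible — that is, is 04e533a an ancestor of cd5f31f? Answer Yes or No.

A fast-forward from 04e533a to cd5f31f is possible iff 04e533a is an ancestor of cd5f31f.
Ancestors of cd5f31f: {154a821, bce7ebb, cd5f31f}.
04e533a is not among them, so fast-forward is not possible.

No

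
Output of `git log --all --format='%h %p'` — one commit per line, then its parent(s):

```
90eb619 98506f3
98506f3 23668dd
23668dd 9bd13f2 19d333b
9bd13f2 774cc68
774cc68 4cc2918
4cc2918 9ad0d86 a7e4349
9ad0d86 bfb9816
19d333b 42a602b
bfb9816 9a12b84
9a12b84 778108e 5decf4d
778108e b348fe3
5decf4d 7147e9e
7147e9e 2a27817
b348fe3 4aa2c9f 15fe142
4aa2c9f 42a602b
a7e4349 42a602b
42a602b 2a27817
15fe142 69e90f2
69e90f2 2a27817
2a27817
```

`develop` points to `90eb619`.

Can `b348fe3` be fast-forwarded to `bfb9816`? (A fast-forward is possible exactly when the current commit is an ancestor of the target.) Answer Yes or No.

A fast-forward from b348fe3 to bfb9816 is possible iff b348fe3 is an ancestor of bfb9816.
Ancestors of bfb9816: {15fe142, 2a27817, 42a602b, 4aa2c9f, 5decf4d, 69e90f2, 7147e9e, 778108e, 9a12b84, b348fe3, bfb9816}.
b348fe3 is among them, so fast-forward is possible.

Yes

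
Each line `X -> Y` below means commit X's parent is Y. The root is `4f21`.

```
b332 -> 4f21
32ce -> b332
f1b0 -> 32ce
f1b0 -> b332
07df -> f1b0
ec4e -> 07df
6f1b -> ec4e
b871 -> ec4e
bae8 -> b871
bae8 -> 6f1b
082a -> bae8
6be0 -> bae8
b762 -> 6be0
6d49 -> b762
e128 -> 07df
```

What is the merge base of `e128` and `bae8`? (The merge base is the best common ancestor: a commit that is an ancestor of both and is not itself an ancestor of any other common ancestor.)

Ancestors of e128: {07df, 32ce, 4f21, b332, e128, f1b0}.
Ancestors of bae8: {07df, 32ce, 4f21, 6f1b, b332, b871, bae8, ec4e, f1b0}.
Common ancestors: {07df, 32ce, 4f21, b332, f1b0}.
Among these, 07df is not an ancestor of any other common ancestor — it is the merge base.

07df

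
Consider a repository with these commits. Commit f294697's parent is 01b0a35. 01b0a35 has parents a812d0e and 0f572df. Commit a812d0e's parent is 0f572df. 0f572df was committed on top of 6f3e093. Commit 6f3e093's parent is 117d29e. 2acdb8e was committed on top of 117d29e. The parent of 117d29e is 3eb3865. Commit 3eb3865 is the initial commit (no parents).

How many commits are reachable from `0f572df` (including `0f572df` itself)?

4

Walking parent pointers from 0f572df: reachable set = {0f572df, 117d29e, 3eb3865, 6f3e093}.
That is 4 commits.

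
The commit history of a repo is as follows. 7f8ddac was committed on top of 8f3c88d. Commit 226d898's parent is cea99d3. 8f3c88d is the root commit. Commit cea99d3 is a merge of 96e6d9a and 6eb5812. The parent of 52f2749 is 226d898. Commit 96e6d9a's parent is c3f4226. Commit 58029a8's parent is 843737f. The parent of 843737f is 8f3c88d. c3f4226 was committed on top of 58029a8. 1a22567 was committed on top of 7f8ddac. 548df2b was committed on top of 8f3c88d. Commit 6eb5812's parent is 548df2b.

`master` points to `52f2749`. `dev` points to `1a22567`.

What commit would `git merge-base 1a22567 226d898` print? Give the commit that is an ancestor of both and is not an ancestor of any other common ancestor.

8f3c88d

Ancestors of 1a22567: {1a22567, 7f8ddac, 8f3c88d}.
Ancestors of 226d898: {226d898, 548df2b, 58029a8, 6eb5812, 843737f, 8f3c88d, 96e6d9a, c3f4226, cea99d3}.
Common ancestors: {8f3c88d}.
The only common ancestor is 8f3c88d, so it is the merge base.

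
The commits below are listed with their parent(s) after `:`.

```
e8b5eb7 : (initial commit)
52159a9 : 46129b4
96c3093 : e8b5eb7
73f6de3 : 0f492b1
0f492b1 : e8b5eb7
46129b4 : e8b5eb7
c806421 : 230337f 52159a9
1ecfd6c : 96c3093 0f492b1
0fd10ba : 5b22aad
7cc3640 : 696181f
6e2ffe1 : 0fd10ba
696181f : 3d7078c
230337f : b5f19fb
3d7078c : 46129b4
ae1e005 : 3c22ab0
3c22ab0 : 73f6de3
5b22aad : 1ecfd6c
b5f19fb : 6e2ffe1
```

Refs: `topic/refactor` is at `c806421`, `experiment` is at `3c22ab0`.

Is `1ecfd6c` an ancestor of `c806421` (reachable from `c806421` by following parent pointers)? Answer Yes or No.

Ancestors of c806421 (commits reachable by following parents): {0f492b1, 0fd10ba, 1ecfd6c, 230337f, 46129b4, 52159a9, 5b22aad, 6e2ffe1, 96c3093, b5f19fb, c806421, e8b5eb7}.
1ecfd6c is in that set, so it is an ancestor of c806421.

Yes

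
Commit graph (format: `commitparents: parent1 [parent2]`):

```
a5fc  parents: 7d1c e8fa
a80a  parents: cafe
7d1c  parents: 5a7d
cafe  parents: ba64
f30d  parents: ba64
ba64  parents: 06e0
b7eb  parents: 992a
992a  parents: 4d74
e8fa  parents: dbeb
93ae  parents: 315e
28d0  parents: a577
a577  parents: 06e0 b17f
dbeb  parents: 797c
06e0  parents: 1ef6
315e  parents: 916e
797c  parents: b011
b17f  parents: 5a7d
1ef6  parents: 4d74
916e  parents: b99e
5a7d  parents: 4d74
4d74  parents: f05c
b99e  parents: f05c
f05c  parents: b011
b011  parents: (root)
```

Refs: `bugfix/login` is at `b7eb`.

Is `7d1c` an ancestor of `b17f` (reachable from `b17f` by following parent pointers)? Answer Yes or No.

Ancestors of b17f: {4d74, 5a7d, b011, b17f, f05c}.
7d1c is not in that set, so it is not an ancestor of b17f.

No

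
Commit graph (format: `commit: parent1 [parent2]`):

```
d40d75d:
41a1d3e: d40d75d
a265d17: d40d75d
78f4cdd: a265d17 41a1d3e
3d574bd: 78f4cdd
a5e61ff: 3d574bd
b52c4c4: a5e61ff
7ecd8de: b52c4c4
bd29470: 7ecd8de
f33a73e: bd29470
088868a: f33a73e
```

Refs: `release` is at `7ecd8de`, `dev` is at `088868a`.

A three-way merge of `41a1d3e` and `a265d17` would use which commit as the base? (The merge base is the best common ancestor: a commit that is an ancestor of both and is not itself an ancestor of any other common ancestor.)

Ancestors of 41a1d3e: {41a1d3e, d40d75d}.
Ancestors of a265d17: {a265d17, d40d75d}.
Common ancestors: {d40d75d}.
The only common ancestor is d40d75d, so it is the merge base.

d40d75d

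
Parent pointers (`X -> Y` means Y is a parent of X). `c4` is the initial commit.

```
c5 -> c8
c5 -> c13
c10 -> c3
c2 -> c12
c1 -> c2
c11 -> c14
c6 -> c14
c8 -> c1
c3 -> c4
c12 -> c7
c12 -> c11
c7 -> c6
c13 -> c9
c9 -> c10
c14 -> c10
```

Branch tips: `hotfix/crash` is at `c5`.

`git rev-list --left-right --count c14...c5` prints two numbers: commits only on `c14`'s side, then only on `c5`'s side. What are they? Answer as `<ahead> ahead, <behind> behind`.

Reachable from c14: {c10, c14, c3, c4}.
Reachable from c5: {c1, c10, c11, c12, c13, c14, c2, c3, c4, c5, c6, c7, c8, c9}.
Only in c14's history (ahead): {} — 0.
Only in c5's history (behind): {c1, c11, c12, c13, c2, c5, c6, c7, c8, c9} — 10.

0 ahead, 10 behind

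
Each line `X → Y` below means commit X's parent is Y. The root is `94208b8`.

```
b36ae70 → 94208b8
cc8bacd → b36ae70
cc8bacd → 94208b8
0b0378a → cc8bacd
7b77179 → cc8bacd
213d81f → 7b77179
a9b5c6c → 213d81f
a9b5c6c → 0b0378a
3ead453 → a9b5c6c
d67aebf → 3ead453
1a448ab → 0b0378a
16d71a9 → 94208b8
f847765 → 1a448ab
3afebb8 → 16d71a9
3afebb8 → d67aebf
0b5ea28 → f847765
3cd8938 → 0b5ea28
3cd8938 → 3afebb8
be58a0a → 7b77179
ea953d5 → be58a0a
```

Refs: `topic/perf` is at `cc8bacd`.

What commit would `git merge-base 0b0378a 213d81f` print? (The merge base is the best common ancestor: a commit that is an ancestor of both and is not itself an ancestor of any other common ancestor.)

cc8bacd

Ancestors of 0b0378a: {0b0378a, 94208b8, b36ae70, cc8bacd}.
Ancestors of 213d81f: {213d81f, 7b77179, 94208b8, b36ae70, cc8bacd}.
Common ancestors: {94208b8, b36ae70, cc8bacd}.
Among these, cc8bacd is not an ancestor of any other common ancestor — it is the merge base.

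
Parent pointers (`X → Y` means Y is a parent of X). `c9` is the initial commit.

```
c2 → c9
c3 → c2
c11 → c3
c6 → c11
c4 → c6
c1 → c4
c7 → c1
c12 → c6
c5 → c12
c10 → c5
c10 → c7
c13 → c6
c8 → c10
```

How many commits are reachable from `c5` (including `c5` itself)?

Walking parent pointers from c5: reachable set = {c11, c12, c2, c3, c5, c6, c9}.
That is 7 commits.

7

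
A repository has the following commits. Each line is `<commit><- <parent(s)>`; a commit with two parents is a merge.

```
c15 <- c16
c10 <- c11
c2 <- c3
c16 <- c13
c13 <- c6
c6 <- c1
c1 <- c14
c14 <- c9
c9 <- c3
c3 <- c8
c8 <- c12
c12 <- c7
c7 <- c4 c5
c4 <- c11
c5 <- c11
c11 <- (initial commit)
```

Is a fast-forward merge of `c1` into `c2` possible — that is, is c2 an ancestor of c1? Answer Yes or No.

A fast-forward from c2 to c1 is possible iff c2 is an ancestor of c1.
Ancestors of c1: {c1, c11, c12, c14, c3, c4, c5, c7, c8, c9}.
c2 is not among them, so fast-forward is not possible.

No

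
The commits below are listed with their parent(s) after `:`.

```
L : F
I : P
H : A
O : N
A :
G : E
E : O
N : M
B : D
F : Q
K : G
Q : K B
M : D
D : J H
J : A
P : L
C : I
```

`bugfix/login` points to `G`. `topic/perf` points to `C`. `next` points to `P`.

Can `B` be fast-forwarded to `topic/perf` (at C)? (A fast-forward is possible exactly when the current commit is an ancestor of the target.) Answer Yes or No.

A fast-forward from B to C is possible iff B is an ancestor of C.
Ancestors of C: {A, B, C, D, E, F, G, H, I, J, K, L, M, N, O, P, Q}.
B is among them, so fast-forward is possible.

Yes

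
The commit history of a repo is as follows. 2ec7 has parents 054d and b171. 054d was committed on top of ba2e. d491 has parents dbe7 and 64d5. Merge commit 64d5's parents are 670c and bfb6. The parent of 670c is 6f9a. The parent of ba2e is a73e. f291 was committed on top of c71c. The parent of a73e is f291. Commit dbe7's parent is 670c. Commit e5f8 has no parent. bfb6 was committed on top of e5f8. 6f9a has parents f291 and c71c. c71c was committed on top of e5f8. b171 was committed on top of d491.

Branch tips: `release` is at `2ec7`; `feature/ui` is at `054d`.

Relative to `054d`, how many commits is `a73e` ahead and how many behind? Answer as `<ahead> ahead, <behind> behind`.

Reachable from a73e: {a73e, c71c, e5f8, f291}.
Reachable from 054d: {054d, a73e, ba2e, c71c, e5f8, f291}.
Only in a73e's history (ahead): {} — 0.
Only in 054d's history (behind): {054d, ba2e} — 2.

0 ahead, 2 behind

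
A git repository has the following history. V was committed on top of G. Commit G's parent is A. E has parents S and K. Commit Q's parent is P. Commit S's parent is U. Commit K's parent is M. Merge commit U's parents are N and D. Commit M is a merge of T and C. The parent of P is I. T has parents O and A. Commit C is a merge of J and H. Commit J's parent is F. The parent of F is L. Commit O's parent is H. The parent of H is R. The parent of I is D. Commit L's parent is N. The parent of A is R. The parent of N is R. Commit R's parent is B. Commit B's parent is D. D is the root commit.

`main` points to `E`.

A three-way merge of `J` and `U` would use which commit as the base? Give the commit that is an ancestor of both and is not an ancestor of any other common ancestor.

N

Ancestors of J: {B, D, F, J, L, N, R}.
Ancestors of U: {B, D, N, R, U}.
Common ancestors: {B, D, N, R}.
Among these, N is not an ancestor of any other common ancestor — it is the merge base.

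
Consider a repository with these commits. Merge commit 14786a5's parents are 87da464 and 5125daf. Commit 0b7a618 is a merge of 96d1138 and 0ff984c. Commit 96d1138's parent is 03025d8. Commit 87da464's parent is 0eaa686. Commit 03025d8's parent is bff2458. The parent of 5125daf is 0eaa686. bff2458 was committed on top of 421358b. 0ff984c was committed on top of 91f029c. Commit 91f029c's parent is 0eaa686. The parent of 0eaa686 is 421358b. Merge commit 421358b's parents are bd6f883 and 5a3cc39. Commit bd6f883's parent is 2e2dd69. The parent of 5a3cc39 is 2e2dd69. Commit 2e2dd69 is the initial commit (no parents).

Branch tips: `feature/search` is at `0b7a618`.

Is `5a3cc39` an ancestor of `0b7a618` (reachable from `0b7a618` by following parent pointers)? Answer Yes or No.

Yes

Ancestors of 0b7a618 (commits reachable by following parents): {03025d8, 0b7a618, 0eaa686, 0ff984c, 2e2dd69, 421358b, 5a3cc39, 91f029c, 96d1138, bd6f883, bff2458}.
5a3cc39 is in that set, so it is an ancestor of 0b7a618.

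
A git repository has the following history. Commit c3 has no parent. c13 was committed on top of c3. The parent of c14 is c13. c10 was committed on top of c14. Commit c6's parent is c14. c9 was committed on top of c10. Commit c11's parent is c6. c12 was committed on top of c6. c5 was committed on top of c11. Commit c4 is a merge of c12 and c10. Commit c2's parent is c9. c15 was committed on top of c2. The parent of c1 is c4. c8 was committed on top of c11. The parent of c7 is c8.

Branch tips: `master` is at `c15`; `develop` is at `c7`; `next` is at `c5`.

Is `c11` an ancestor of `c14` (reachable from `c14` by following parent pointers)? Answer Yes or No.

Ancestors of c14: {c13, c14, c3}.
c11 is not in that set, so it is not an ancestor of c14.

No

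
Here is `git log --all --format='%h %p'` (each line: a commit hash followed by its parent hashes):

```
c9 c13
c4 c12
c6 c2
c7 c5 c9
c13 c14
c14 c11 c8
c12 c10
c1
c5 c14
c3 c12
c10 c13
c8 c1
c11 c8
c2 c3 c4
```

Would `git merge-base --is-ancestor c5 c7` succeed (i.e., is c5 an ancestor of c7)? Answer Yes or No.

Yes

Ancestors of c7 (commits reachable by following parents): {c1, c11, c13, c14, c5, c7, c8, c9}.
c5 is in that set, so it is an ancestor of c7.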